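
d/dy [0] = 0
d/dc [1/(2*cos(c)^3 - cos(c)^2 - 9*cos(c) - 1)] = 4*(6*cos(c)^2 - 2*cos(c) - 9)*sin(c)/(15*cos(c) + cos(2*c) - cos(3*c) + 3)^2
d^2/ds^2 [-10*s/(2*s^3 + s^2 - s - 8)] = 20*(-s*(6*s^2 + 2*s - 1)^2 + (6*s^2 + s*(6*s + 1) + 2*s - 1)*(2*s^3 + s^2 - s - 8))/(2*s^3 + s^2 - s - 8)^3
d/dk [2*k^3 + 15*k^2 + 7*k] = 6*k^2 + 30*k + 7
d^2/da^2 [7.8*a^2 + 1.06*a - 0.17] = 15.6000000000000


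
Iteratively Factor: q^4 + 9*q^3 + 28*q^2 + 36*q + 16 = (q + 2)*(q^3 + 7*q^2 + 14*q + 8) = (q + 2)*(q + 4)*(q^2 + 3*q + 2) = (q + 1)*(q + 2)*(q + 4)*(q + 2)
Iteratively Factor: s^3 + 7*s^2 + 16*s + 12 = (s + 2)*(s^2 + 5*s + 6) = (s + 2)*(s + 3)*(s + 2)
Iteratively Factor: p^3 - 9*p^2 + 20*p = (p - 5)*(p^2 - 4*p) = p*(p - 5)*(p - 4)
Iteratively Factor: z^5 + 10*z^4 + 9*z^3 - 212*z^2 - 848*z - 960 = (z + 4)*(z^4 + 6*z^3 - 15*z^2 - 152*z - 240) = (z - 5)*(z + 4)*(z^3 + 11*z^2 + 40*z + 48) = (z - 5)*(z + 3)*(z + 4)*(z^2 + 8*z + 16) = (z - 5)*(z + 3)*(z + 4)^2*(z + 4)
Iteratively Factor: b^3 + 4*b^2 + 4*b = (b)*(b^2 + 4*b + 4) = b*(b + 2)*(b + 2)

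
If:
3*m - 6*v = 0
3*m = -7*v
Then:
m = 0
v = 0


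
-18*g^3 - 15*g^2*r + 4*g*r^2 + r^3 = (-3*g + r)*(g + r)*(6*g + r)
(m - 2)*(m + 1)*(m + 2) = m^3 + m^2 - 4*m - 4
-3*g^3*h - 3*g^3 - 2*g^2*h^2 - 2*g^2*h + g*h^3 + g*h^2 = (-3*g + h)*(g + h)*(g*h + g)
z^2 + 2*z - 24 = (z - 4)*(z + 6)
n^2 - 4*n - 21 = (n - 7)*(n + 3)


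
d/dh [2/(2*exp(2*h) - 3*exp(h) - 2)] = (6 - 8*exp(h))*exp(h)/(-2*exp(2*h) + 3*exp(h) + 2)^2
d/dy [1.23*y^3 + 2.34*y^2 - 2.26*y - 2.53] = 3.69*y^2 + 4.68*y - 2.26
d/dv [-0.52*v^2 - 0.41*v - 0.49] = -1.04*v - 0.41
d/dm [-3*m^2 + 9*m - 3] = 9 - 6*m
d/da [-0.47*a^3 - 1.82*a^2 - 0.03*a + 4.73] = -1.41*a^2 - 3.64*a - 0.03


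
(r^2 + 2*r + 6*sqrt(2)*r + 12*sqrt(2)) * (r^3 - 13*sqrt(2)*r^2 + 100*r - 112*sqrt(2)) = r^5 - 7*sqrt(2)*r^4 + 2*r^4 - 56*r^3 - 14*sqrt(2)*r^3 - 112*r^2 + 488*sqrt(2)*r^2 - 1344*r + 976*sqrt(2)*r - 2688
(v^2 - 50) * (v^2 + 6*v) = v^4 + 6*v^3 - 50*v^2 - 300*v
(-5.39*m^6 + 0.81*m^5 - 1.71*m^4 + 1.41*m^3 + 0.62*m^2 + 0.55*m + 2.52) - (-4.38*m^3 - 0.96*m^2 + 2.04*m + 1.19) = -5.39*m^6 + 0.81*m^5 - 1.71*m^4 + 5.79*m^3 + 1.58*m^2 - 1.49*m + 1.33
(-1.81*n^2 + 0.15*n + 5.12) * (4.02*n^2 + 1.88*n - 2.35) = -7.2762*n^4 - 2.7998*n^3 + 25.1179*n^2 + 9.2731*n - 12.032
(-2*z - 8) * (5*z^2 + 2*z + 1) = -10*z^3 - 44*z^2 - 18*z - 8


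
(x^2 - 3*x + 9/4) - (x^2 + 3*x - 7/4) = 4 - 6*x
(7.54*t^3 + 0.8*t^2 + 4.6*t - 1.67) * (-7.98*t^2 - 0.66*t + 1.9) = -60.1692*t^5 - 11.3604*t^4 - 22.91*t^3 + 11.8106*t^2 + 9.8422*t - 3.173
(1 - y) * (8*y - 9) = -8*y^2 + 17*y - 9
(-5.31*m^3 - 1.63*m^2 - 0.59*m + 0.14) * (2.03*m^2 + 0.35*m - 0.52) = -10.7793*m^5 - 5.1674*m^4 + 0.993*m^3 + 0.9253*m^2 + 0.3558*m - 0.0728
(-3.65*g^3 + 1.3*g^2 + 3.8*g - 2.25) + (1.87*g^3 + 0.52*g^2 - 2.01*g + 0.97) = -1.78*g^3 + 1.82*g^2 + 1.79*g - 1.28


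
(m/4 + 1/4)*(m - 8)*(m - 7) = m^3/4 - 7*m^2/2 + 41*m/4 + 14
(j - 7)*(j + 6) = j^2 - j - 42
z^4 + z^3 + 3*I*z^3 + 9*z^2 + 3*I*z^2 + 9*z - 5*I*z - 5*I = (z - I)*(z + 5*I)*(-I*z - I)*(I*z + 1)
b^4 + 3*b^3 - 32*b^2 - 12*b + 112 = (b - 4)*(b - 2)*(b + 2)*(b + 7)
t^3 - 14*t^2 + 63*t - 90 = (t - 6)*(t - 5)*(t - 3)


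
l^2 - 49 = (l - 7)*(l + 7)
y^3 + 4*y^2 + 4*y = y*(y + 2)^2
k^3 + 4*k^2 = k^2*(k + 4)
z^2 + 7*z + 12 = (z + 3)*(z + 4)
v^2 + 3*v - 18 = (v - 3)*(v + 6)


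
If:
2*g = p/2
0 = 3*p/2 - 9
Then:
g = 3/2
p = 6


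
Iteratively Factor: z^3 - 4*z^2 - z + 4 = (z - 4)*(z^2 - 1) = (z - 4)*(z - 1)*(z + 1)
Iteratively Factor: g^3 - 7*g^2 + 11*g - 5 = (g - 1)*(g^2 - 6*g + 5) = (g - 1)^2*(g - 5)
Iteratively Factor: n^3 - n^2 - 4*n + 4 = (n - 1)*(n^2 - 4) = (n - 1)*(n + 2)*(n - 2)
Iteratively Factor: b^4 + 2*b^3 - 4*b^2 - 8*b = (b)*(b^3 + 2*b^2 - 4*b - 8) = b*(b - 2)*(b^2 + 4*b + 4) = b*(b - 2)*(b + 2)*(b + 2)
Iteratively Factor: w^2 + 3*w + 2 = (w + 1)*(w + 2)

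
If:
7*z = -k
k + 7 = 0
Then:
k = -7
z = 1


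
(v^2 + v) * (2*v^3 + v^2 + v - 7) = 2*v^5 + 3*v^4 + 2*v^3 - 6*v^2 - 7*v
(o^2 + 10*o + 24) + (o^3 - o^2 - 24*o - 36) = o^3 - 14*o - 12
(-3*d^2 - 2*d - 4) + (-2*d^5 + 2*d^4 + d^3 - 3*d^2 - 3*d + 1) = -2*d^5 + 2*d^4 + d^3 - 6*d^2 - 5*d - 3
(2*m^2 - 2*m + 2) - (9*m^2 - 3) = -7*m^2 - 2*m + 5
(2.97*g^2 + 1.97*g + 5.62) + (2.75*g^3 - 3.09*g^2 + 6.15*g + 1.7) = 2.75*g^3 - 0.12*g^2 + 8.12*g + 7.32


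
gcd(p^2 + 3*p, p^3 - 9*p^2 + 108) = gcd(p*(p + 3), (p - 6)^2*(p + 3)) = p + 3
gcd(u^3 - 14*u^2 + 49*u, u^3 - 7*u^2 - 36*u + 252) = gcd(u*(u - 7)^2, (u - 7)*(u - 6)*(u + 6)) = u - 7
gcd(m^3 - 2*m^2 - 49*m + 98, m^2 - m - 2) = m - 2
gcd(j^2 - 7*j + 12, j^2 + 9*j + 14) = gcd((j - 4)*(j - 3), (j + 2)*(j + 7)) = 1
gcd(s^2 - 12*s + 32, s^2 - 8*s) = s - 8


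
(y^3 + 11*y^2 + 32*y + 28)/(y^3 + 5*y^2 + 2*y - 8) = (y^2 + 9*y + 14)/(y^2 + 3*y - 4)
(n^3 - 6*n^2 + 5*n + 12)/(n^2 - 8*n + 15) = (n^2 - 3*n - 4)/(n - 5)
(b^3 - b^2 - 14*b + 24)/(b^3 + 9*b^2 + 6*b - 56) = (b - 3)/(b + 7)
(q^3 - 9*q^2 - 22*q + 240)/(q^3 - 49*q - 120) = (q - 6)/(q + 3)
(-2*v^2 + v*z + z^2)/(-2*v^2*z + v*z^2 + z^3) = 1/z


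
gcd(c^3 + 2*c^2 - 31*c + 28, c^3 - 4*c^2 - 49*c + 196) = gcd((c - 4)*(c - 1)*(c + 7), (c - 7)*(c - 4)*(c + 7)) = c^2 + 3*c - 28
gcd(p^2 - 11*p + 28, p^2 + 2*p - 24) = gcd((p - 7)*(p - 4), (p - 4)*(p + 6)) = p - 4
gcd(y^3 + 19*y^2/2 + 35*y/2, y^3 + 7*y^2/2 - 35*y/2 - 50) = y + 5/2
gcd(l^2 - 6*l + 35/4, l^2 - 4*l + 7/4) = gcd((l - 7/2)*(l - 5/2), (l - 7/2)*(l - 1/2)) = l - 7/2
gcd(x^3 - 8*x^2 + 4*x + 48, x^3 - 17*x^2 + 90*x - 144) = x - 6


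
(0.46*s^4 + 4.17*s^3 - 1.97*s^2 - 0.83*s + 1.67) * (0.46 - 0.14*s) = -0.0644*s^5 - 0.3722*s^4 + 2.194*s^3 - 0.79*s^2 - 0.6156*s + 0.7682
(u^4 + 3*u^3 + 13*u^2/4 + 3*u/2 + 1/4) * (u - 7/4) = u^5 + 5*u^4/4 - 2*u^3 - 67*u^2/16 - 19*u/8 - 7/16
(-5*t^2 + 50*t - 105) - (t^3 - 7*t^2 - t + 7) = -t^3 + 2*t^2 + 51*t - 112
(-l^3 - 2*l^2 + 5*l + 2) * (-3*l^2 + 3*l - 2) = 3*l^5 + 3*l^4 - 19*l^3 + 13*l^2 - 4*l - 4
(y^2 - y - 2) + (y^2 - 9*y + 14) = 2*y^2 - 10*y + 12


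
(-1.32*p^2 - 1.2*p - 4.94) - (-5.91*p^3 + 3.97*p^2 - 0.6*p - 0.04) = 5.91*p^3 - 5.29*p^2 - 0.6*p - 4.9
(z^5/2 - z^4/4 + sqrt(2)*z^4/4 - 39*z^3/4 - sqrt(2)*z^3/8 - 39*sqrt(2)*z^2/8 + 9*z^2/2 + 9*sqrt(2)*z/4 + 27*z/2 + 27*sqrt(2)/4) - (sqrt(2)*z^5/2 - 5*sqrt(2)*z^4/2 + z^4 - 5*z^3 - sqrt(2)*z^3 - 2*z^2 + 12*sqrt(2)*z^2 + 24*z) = -sqrt(2)*z^5/2 + z^5/2 - 5*z^4/4 + 11*sqrt(2)*z^4/4 - 19*z^3/4 + 7*sqrt(2)*z^3/8 - 135*sqrt(2)*z^2/8 + 13*z^2/2 - 21*z/2 + 9*sqrt(2)*z/4 + 27*sqrt(2)/4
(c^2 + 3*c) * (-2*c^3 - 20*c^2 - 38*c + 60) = -2*c^5 - 26*c^4 - 98*c^3 - 54*c^2 + 180*c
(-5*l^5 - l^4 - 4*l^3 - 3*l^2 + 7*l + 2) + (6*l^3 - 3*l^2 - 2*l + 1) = -5*l^5 - l^4 + 2*l^3 - 6*l^2 + 5*l + 3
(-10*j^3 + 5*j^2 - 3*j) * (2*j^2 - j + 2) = -20*j^5 + 20*j^4 - 31*j^3 + 13*j^2 - 6*j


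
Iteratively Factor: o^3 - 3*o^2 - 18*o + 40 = (o - 5)*(o^2 + 2*o - 8) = (o - 5)*(o + 4)*(o - 2)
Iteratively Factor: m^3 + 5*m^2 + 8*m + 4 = (m + 2)*(m^2 + 3*m + 2) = (m + 1)*(m + 2)*(m + 2)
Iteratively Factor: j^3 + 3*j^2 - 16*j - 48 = (j + 3)*(j^2 - 16) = (j - 4)*(j + 3)*(j + 4)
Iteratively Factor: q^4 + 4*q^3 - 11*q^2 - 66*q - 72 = (q + 2)*(q^3 + 2*q^2 - 15*q - 36) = (q + 2)*(q + 3)*(q^2 - q - 12) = (q - 4)*(q + 2)*(q + 3)*(q + 3)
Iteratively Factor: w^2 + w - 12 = (w + 4)*(w - 3)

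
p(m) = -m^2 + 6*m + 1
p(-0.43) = -1.76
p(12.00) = -71.00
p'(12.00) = -18.00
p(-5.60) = -63.96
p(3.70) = 9.51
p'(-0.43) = 6.86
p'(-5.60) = 17.20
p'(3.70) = -1.40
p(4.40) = 8.04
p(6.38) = -1.42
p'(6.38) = -6.76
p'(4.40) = -2.80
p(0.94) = 5.76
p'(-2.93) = 11.86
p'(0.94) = 4.12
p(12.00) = -71.00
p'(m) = 6 - 2*m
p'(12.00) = -18.00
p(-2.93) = -25.16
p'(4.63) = -3.26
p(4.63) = 7.34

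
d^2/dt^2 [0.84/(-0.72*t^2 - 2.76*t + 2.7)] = (0.870912*t^2 + 3.338496*t - 0.84*(1.44*t + 2.76)*(2.88*t + 5.52) - 3.26592)/(0.72*t^2 + 2.76*t - 2.7)^3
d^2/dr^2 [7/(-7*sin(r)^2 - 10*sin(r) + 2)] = 14*(98*sin(r)^4 + 105*sin(r)^3 - 69*sin(r)^2 - 200*sin(r) - 114)/(7*sin(r)^2 + 10*sin(r) - 2)^3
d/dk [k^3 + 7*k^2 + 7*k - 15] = 3*k^2 + 14*k + 7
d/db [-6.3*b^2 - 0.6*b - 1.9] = -12.6*b - 0.6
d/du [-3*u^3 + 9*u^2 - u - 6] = -9*u^2 + 18*u - 1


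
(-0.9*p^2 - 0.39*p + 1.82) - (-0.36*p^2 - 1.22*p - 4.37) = -0.54*p^2 + 0.83*p + 6.19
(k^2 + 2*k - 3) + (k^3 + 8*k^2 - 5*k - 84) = k^3 + 9*k^2 - 3*k - 87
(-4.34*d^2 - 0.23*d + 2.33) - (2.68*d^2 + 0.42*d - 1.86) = -7.02*d^2 - 0.65*d + 4.19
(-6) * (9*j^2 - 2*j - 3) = -54*j^2 + 12*j + 18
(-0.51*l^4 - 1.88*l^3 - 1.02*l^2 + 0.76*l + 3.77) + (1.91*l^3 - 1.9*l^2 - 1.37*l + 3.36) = -0.51*l^4 + 0.03*l^3 - 2.92*l^2 - 0.61*l + 7.13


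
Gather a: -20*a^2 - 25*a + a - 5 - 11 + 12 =-20*a^2 - 24*a - 4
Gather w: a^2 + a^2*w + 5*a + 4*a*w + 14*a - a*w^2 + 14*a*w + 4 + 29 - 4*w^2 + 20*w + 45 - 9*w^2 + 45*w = a^2 + 19*a + w^2*(-a - 13) + w*(a^2 + 18*a + 65) + 78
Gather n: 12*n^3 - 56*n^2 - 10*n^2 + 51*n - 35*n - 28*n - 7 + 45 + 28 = 12*n^3 - 66*n^2 - 12*n + 66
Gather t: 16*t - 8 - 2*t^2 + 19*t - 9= -2*t^2 + 35*t - 17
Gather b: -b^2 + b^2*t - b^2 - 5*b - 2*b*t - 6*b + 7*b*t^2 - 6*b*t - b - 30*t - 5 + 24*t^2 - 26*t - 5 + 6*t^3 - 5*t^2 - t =b^2*(t - 2) + b*(7*t^2 - 8*t - 12) + 6*t^3 + 19*t^2 - 57*t - 10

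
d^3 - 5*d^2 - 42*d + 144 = (d - 8)*(d - 3)*(d + 6)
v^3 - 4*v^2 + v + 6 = (v - 3)*(v - 2)*(v + 1)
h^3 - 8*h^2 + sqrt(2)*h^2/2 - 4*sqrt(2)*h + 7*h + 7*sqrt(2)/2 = (h - 7)*(h - 1)*(h + sqrt(2)/2)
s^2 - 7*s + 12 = (s - 4)*(s - 3)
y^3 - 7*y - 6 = (y - 3)*(y + 1)*(y + 2)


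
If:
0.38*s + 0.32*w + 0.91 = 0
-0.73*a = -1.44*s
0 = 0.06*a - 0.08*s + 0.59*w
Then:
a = -5.00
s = -2.53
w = 0.16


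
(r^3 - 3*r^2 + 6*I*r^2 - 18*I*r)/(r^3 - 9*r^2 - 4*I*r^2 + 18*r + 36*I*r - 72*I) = r*(r + 6*I)/(r^2 - 2*r*(3 + 2*I) + 24*I)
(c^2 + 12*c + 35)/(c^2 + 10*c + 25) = (c + 7)/(c + 5)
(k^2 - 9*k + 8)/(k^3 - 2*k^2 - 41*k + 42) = (k - 8)/(k^2 - k - 42)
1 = 1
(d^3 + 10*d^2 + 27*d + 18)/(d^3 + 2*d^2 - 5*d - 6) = (d + 6)/(d - 2)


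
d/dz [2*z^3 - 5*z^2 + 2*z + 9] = 6*z^2 - 10*z + 2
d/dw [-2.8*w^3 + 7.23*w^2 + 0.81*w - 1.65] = -8.4*w^2 + 14.46*w + 0.81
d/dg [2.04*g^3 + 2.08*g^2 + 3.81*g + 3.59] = 6.12*g^2 + 4.16*g + 3.81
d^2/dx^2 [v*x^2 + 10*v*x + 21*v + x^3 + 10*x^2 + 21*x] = 2*v + 6*x + 20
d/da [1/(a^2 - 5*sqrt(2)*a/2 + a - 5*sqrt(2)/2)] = 2*(-4*a - 2 + 5*sqrt(2))/(2*a^2 - 5*sqrt(2)*a + 2*a - 5*sqrt(2))^2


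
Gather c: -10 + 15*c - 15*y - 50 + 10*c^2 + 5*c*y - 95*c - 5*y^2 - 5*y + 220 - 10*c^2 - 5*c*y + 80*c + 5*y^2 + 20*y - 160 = 0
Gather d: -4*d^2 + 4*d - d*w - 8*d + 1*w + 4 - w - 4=-4*d^2 + d*(-w - 4)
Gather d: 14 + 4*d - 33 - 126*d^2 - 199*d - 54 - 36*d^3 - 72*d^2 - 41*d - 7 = -36*d^3 - 198*d^2 - 236*d - 80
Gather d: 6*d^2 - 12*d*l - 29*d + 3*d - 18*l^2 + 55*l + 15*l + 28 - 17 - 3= 6*d^2 + d*(-12*l - 26) - 18*l^2 + 70*l + 8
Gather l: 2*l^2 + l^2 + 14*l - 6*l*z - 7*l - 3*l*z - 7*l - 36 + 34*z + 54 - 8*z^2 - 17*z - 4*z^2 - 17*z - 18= 3*l^2 - 9*l*z - 12*z^2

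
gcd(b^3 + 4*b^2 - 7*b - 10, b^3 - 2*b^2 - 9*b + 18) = b - 2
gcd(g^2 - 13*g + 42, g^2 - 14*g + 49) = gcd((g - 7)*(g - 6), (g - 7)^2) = g - 7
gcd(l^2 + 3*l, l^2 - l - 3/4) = 1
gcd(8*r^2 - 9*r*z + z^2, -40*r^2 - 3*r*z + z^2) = -8*r + z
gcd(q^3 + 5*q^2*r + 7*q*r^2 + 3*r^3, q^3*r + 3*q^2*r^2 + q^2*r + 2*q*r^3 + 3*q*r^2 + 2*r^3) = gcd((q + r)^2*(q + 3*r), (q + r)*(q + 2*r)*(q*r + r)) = q + r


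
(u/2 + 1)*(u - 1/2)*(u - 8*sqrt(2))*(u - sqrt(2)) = u^4/2 - 9*sqrt(2)*u^3/2 + 3*u^3/4 - 27*sqrt(2)*u^2/4 + 15*u^2/2 + 9*sqrt(2)*u/2 + 12*u - 8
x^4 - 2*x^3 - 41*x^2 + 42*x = x*(x - 7)*(x - 1)*(x + 6)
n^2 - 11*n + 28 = (n - 7)*(n - 4)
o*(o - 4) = o^2 - 4*o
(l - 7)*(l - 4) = l^2 - 11*l + 28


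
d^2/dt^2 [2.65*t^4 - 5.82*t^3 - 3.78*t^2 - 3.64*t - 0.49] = 31.8*t^2 - 34.92*t - 7.56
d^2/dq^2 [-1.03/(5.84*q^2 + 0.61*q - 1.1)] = (70.257536*q^2 + 7.338544*q - 1.03*(11.68*q + 0.61)*(23.36*q + 1.22) - 13.23344)/(5.84*q^2 + 0.61*q - 1.1)^3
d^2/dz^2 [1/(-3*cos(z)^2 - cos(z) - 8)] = (36*sin(z)^4 + 77*sin(z)^2 - 77*cos(z)/4 + 9*cos(3*z)/4 - 67)/(-3*sin(z)^2 + cos(z) + 11)^3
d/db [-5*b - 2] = -5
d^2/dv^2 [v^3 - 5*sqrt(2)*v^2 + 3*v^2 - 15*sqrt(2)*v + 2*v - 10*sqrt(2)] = 6*v - 10*sqrt(2) + 6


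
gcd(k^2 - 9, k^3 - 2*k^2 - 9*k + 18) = k^2 - 9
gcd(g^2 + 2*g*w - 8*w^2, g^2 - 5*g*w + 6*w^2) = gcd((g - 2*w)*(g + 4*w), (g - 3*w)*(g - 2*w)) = -g + 2*w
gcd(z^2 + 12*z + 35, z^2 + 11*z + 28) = z + 7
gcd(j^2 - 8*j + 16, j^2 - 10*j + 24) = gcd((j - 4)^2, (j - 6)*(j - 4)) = j - 4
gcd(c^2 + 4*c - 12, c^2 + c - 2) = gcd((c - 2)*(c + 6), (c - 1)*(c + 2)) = 1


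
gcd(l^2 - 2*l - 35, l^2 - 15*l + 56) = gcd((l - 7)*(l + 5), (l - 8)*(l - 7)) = l - 7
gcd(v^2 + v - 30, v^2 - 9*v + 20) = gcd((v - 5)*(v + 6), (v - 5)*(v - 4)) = v - 5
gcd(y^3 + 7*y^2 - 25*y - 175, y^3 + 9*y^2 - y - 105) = y^2 + 12*y + 35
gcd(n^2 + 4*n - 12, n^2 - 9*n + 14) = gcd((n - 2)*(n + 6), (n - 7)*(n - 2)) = n - 2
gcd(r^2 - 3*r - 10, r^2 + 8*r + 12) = r + 2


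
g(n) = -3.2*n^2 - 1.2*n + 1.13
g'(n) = -6.4*n - 1.2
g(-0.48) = 0.97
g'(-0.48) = 1.87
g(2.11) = -15.65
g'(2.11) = -14.70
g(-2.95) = -23.18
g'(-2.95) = 17.68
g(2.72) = -25.81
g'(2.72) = -18.61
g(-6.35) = -120.28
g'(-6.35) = 39.44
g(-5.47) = -88.05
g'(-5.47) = 33.81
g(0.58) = -0.64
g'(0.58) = -4.91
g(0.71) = -1.34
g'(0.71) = -5.74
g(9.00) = -268.87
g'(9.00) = -58.80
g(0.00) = 1.13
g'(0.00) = -1.20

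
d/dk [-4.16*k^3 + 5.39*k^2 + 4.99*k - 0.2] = -12.48*k^2 + 10.78*k + 4.99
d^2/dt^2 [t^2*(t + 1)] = 6*t + 2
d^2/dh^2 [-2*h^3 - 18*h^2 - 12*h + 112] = -12*h - 36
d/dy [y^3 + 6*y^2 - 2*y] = 3*y^2 + 12*y - 2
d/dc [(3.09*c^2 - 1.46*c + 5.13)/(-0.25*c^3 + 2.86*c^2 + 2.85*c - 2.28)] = (0.7725*c^4 - 0.73*c^3 + 16.8296*c^2 - 43.434*c - 11.2917)/(0.0625*c^6 - 1.43*c^5 + 6.7546*c^4 + 17.442*c^3 - 4.9191*c^2 - 12.996*c + 5.1984)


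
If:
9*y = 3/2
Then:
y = 1/6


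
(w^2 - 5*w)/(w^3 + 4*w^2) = (w - 5)/(w*(w + 4))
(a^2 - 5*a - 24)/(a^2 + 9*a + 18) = (a - 8)/(a + 6)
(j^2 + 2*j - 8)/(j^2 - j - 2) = (j + 4)/(j + 1)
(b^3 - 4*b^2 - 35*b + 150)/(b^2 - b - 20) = (b^2 + b - 30)/(b + 4)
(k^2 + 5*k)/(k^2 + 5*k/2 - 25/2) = 2*k/(2*k - 5)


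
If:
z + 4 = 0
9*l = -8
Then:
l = -8/9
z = -4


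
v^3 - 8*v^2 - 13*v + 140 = (v - 7)*(v - 5)*(v + 4)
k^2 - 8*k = k*(k - 8)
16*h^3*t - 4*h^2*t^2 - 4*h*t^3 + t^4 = t*(-4*h + t)*(-2*h + t)*(2*h + t)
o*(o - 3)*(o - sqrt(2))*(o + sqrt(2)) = o^4 - 3*o^3 - 2*o^2 + 6*o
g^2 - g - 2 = (g - 2)*(g + 1)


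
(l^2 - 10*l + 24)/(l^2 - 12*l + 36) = (l - 4)/(l - 6)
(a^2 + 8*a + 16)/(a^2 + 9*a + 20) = (a + 4)/(a + 5)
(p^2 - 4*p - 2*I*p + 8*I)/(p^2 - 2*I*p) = (p - 4)/p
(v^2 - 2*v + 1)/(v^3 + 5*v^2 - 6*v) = (v - 1)/(v*(v + 6))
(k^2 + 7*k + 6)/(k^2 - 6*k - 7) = (k + 6)/(k - 7)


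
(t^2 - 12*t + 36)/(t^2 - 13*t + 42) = (t - 6)/(t - 7)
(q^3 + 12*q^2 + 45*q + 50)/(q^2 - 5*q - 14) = (q^2 + 10*q + 25)/(q - 7)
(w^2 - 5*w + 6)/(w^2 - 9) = (w - 2)/(w + 3)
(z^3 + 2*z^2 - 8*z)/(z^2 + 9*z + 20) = z*(z - 2)/(z + 5)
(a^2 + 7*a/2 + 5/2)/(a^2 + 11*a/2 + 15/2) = (a + 1)/(a + 3)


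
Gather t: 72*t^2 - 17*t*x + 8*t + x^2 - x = 72*t^2 + t*(8 - 17*x) + x^2 - x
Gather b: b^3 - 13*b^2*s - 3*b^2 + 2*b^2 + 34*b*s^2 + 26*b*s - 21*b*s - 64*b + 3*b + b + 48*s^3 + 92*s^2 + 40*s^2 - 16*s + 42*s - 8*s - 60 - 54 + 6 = b^3 + b^2*(-13*s - 1) + b*(34*s^2 + 5*s - 60) + 48*s^3 + 132*s^2 + 18*s - 108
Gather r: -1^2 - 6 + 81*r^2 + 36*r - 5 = 81*r^2 + 36*r - 12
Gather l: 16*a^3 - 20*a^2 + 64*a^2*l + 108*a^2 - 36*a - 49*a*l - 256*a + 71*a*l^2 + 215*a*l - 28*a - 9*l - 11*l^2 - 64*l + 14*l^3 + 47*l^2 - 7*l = 16*a^3 + 88*a^2 - 320*a + 14*l^3 + l^2*(71*a + 36) + l*(64*a^2 + 166*a - 80)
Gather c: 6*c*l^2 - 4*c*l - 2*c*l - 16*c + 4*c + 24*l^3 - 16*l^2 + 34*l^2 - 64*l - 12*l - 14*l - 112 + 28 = c*(6*l^2 - 6*l - 12) + 24*l^3 + 18*l^2 - 90*l - 84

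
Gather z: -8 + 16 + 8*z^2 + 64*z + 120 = 8*z^2 + 64*z + 128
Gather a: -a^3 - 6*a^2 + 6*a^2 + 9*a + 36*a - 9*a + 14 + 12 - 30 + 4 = -a^3 + 36*a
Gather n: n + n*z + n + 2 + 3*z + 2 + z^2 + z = n*(z + 2) + z^2 + 4*z + 4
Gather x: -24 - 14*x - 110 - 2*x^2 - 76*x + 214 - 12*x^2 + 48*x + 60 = -14*x^2 - 42*x + 140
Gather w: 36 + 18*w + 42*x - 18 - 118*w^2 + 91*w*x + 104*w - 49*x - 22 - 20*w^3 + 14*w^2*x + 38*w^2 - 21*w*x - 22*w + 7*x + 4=-20*w^3 + w^2*(14*x - 80) + w*(70*x + 100)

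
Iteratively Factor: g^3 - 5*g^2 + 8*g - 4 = (g - 2)*(g^2 - 3*g + 2) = (g - 2)^2*(g - 1)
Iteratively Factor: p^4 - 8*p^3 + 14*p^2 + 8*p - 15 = (p - 1)*(p^3 - 7*p^2 + 7*p + 15) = (p - 3)*(p - 1)*(p^2 - 4*p - 5) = (p - 5)*(p - 3)*(p - 1)*(p + 1)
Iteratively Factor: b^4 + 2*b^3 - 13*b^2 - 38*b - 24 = (b + 1)*(b^3 + b^2 - 14*b - 24) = (b + 1)*(b + 2)*(b^2 - b - 12) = (b - 4)*(b + 1)*(b + 2)*(b + 3)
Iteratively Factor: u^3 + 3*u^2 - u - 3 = (u + 1)*(u^2 + 2*u - 3) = (u - 1)*(u + 1)*(u + 3)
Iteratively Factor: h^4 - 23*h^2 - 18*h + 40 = (h + 2)*(h^3 - 2*h^2 - 19*h + 20) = (h - 1)*(h + 2)*(h^2 - h - 20) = (h - 5)*(h - 1)*(h + 2)*(h + 4)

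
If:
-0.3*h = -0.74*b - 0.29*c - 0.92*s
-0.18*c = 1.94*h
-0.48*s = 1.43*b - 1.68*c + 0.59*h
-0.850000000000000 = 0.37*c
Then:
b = -4.18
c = -2.30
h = 0.21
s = 4.16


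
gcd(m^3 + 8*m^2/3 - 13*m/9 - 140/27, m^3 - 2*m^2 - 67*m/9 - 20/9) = m + 5/3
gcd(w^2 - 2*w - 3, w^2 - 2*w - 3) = w^2 - 2*w - 3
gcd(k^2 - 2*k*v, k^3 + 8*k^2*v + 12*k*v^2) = k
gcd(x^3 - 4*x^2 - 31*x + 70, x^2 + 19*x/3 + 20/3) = x + 5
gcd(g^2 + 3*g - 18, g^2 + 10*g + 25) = 1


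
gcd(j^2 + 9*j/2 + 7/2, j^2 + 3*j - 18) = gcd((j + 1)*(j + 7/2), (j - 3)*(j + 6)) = 1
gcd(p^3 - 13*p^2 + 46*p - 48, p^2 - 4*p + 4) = p - 2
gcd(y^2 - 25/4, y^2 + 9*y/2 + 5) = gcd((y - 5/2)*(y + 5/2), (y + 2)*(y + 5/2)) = y + 5/2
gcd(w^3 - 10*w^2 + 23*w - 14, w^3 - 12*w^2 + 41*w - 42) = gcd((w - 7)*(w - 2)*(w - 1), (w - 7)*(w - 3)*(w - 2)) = w^2 - 9*w + 14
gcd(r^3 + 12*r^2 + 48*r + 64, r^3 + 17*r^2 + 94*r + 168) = r + 4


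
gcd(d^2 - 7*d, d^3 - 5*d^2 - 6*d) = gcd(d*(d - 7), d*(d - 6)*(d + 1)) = d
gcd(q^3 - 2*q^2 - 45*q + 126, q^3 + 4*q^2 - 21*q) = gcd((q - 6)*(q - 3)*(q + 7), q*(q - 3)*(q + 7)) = q^2 + 4*q - 21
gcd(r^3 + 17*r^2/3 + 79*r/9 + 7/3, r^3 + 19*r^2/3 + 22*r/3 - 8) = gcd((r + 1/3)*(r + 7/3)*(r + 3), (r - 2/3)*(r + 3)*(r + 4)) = r + 3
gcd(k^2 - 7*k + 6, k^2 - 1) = k - 1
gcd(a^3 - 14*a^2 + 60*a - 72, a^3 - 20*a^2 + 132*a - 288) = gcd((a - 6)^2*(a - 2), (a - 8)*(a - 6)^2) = a^2 - 12*a + 36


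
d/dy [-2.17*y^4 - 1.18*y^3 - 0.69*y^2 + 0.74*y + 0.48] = -8.68*y^3 - 3.54*y^2 - 1.38*y + 0.74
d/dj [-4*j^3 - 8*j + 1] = -12*j^2 - 8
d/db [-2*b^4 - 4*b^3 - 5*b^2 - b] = -8*b^3 - 12*b^2 - 10*b - 1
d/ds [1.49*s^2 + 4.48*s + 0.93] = 2.98*s + 4.48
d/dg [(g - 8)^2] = 2*g - 16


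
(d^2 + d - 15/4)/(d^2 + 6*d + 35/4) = (2*d - 3)/(2*d + 7)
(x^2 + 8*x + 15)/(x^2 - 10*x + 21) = (x^2 + 8*x + 15)/(x^2 - 10*x + 21)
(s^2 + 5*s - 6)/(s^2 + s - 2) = (s + 6)/(s + 2)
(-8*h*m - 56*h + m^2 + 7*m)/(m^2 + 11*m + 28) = (-8*h + m)/(m + 4)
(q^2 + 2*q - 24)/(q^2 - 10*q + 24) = (q + 6)/(q - 6)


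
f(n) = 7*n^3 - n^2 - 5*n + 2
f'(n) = 21*n^2 - 2*n - 5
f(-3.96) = -428.58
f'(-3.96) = 332.23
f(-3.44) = -277.59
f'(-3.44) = 250.39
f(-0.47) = 3.40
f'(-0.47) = 0.58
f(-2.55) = -107.82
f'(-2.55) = 136.65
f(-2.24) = -70.49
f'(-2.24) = 104.85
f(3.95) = 398.06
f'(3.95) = 314.75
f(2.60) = 105.27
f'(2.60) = 131.76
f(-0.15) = 2.70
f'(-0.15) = -4.23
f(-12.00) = -12178.00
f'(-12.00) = 3043.00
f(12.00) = 11894.00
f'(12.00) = 2995.00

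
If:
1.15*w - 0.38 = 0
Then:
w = 0.33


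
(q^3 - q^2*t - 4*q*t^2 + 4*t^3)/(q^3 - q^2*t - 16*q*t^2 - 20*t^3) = (q^2 - 3*q*t + 2*t^2)/(q^2 - 3*q*t - 10*t^2)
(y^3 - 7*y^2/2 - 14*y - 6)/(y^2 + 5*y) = (y^3 - 7*y^2/2 - 14*y - 6)/(y*(y + 5))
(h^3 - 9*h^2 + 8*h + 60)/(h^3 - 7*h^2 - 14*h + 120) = (h + 2)/(h + 4)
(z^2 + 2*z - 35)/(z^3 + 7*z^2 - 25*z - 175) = 1/(z + 5)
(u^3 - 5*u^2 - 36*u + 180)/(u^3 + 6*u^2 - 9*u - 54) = (u^2 - 11*u + 30)/(u^2 - 9)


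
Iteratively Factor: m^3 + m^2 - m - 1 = (m + 1)*(m^2 - 1) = (m - 1)*(m + 1)*(m + 1)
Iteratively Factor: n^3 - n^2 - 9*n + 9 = (n - 3)*(n^2 + 2*n - 3) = (n - 3)*(n + 3)*(n - 1)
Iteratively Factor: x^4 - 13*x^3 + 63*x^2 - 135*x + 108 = (x - 3)*(x^3 - 10*x^2 + 33*x - 36) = (x - 3)^2*(x^2 - 7*x + 12) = (x - 4)*(x - 3)^2*(x - 3)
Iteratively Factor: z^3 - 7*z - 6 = (z + 2)*(z^2 - 2*z - 3) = (z - 3)*(z + 2)*(z + 1)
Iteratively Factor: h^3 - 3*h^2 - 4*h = (h + 1)*(h^2 - 4*h) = h*(h + 1)*(h - 4)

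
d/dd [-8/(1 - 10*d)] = -80/(10*d - 1)^2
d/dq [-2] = 0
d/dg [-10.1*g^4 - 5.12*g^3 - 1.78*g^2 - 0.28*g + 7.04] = -40.4*g^3 - 15.36*g^2 - 3.56*g - 0.28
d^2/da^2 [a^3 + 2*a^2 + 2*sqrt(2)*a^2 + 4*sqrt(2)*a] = 6*a + 4 + 4*sqrt(2)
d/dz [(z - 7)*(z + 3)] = 2*z - 4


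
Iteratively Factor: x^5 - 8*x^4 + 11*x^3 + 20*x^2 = (x - 5)*(x^4 - 3*x^3 - 4*x^2) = x*(x - 5)*(x^3 - 3*x^2 - 4*x) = x*(x - 5)*(x - 4)*(x^2 + x) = x*(x - 5)*(x - 4)*(x + 1)*(x)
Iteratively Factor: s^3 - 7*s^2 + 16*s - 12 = (s - 3)*(s^2 - 4*s + 4) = (s - 3)*(s - 2)*(s - 2)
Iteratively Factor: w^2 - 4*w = (w - 4)*(w)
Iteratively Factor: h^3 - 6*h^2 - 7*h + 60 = (h - 4)*(h^2 - 2*h - 15) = (h - 4)*(h + 3)*(h - 5)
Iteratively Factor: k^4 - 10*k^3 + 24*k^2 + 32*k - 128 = (k + 2)*(k^3 - 12*k^2 + 48*k - 64) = (k - 4)*(k + 2)*(k^2 - 8*k + 16) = (k - 4)^2*(k + 2)*(k - 4)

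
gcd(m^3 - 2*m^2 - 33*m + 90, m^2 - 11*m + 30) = m - 5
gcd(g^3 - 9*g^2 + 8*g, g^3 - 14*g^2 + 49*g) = g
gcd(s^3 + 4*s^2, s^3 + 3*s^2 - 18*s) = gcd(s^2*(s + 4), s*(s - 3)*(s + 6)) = s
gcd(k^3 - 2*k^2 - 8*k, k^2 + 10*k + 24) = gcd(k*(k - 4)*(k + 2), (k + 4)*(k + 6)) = 1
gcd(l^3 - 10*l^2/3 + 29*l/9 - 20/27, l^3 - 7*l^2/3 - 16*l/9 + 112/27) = l - 4/3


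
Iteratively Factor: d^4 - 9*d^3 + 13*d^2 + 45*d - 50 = (d - 5)*(d^3 - 4*d^2 - 7*d + 10) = (d - 5)*(d - 1)*(d^2 - 3*d - 10) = (d - 5)*(d - 1)*(d + 2)*(d - 5)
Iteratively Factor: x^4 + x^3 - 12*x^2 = (x + 4)*(x^3 - 3*x^2) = x*(x + 4)*(x^2 - 3*x) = x^2*(x + 4)*(x - 3)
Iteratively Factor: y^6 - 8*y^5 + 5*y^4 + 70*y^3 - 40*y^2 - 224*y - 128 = (y + 1)*(y^5 - 9*y^4 + 14*y^3 + 56*y^2 - 96*y - 128) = (y - 4)*(y + 1)*(y^4 - 5*y^3 - 6*y^2 + 32*y + 32) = (y - 4)*(y + 1)*(y + 2)*(y^3 - 7*y^2 + 8*y + 16) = (y - 4)^2*(y + 1)*(y + 2)*(y^2 - 3*y - 4) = (y - 4)^2*(y + 1)^2*(y + 2)*(y - 4)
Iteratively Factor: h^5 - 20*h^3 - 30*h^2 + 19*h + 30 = (h + 1)*(h^4 - h^3 - 19*h^2 - 11*h + 30) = (h + 1)*(h + 3)*(h^3 - 4*h^2 - 7*h + 10) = (h - 1)*(h + 1)*(h + 3)*(h^2 - 3*h - 10) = (h - 1)*(h + 1)*(h + 2)*(h + 3)*(h - 5)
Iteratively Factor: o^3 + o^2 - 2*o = (o - 1)*(o^2 + 2*o) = o*(o - 1)*(o + 2)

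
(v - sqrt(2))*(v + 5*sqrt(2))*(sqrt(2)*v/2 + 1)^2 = v^4/2 + 3*sqrt(2)*v^3 + 4*v^2 - 6*sqrt(2)*v - 10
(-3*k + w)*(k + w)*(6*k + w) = -18*k^3 - 15*k^2*w + 4*k*w^2 + w^3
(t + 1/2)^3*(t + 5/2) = t^4 + 4*t^3 + 9*t^2/2 + 2*t + 5/16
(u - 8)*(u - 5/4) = u^2 - 37*u/4 + 10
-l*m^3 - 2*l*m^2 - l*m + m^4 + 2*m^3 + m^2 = m*(-l + m)*(m + 1)^2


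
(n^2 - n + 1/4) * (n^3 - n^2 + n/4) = n^5 - 2*n^4 + 3*n^3/2 - n^2/2 + n/16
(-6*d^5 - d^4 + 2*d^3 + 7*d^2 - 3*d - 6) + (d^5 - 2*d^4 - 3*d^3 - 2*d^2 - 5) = -5*d^5 - 3*d^4 - d^3 + 5*d^2 - 3*d - 11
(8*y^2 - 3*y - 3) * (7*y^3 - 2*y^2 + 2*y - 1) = 56*y^5 - 37*y^4 + y^3 - 8*y^2 - 3*y + 3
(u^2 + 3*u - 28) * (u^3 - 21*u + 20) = u^5 + 3*u^4 - 49*u^3 - 43*u^2 + 648*u - 560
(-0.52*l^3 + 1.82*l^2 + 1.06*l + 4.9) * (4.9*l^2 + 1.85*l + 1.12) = -2.548*l^5 + 7.956*l^4 + 7.9786*l^3 + 28.0094*l^2 + 10.2522*l + 5.488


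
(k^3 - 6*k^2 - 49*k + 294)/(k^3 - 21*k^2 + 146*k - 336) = (k + 7)/(k - 8)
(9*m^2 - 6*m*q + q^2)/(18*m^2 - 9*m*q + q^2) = (-3*m + q)/(-6*m + q)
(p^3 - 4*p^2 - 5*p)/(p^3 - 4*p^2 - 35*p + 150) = p*(p + 1)/(p^2 + p - 30)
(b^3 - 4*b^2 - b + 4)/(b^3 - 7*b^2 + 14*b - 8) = (b + 1)/(b - 2)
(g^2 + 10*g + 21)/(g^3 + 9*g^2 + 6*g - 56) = (g + 3)/(g^2 + 2*g - 8)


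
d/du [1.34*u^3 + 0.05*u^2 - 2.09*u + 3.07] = 4.02*u^2 + 0.1*u - 2.09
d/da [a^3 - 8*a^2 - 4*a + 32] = 3*a^2 - 16*a - 4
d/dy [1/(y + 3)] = -1/(y + 3)^2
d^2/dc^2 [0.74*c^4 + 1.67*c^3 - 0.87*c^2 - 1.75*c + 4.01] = 8.88*c^2 + 10.02*c - 1.74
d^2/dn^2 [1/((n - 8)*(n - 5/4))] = 8*(16*(n - 8)^2 + 4*(n - 8)*(4*n - 5) + (4*n - 5)^2)/((n - 8)^3*(4*n - 5)^3)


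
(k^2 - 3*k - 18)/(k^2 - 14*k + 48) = (k + 3)/(k - 8)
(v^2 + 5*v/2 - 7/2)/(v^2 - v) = (v + 7/2)/v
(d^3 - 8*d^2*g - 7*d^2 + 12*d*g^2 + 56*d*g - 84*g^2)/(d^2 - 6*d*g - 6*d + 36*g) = (d^2 - 2*d*g - 7*d + 14*g)/(d - 6)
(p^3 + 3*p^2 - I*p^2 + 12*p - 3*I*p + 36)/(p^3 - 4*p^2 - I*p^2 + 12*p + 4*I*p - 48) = (p + 3)/(p - 4)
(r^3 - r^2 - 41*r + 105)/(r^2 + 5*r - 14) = (r^2 - 8*r + 15)/(r - 2)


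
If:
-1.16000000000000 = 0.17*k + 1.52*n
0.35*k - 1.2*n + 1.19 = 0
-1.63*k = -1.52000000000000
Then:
No Solution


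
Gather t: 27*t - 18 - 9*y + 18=27*t - 9*y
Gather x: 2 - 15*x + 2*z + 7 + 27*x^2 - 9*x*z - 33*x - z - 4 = 27*x^2 + x*(-9*z - 48) + z + 5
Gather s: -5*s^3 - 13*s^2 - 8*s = -5*s^3 - 13*s^2 - 8*s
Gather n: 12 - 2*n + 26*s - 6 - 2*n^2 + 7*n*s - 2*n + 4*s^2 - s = -2*n^2 + n*(7*s - 4) + 4*s^2 + 25*s + 6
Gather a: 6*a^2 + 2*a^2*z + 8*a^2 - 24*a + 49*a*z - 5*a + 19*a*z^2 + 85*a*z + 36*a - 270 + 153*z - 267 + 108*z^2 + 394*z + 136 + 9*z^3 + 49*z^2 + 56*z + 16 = a^2*(2*z + 14) + a*(19*z^2 + 134*z + 7) + 9*z^3 + 157*z^2 + 603*z - 385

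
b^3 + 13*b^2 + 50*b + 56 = (b + 2)*(b + 4)*(b + 7)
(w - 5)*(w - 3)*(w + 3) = w^3 - 5*w^2 - 9*w + 45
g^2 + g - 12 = (g - 3)*(g + 4)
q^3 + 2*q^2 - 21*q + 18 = (q - 3)*(q - 1)*(q + 6)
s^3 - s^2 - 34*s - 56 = (s - 7)*(s + 2)*(s + 4)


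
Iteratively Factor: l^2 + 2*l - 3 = (l - 1)*(l + 3)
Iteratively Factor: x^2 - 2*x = (x - 2)*(x)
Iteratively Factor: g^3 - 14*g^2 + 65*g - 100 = (g - 5)*(g^2 - 9*g + 20) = (g - 5)^2*(g - 4)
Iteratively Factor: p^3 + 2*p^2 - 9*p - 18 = (p + 3)*(p^2 - p - 6) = (p - 3)*(p + 3)*(p + 2)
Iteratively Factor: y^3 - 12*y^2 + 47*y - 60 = (y - 4)*(y^2 - 8*y + 15) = (y - 5)*(y - 4)*(y - 3)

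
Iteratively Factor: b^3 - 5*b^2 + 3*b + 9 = (b - 3)*(b^2 - 2*b - 3) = (b - 3)^2*(b + 1)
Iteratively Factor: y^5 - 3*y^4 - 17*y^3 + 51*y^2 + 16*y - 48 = (y - 4)*(y^4 + y^3 - 13*y^2 - y + 12) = (y - 4)*(y - 3)*(y^3 + 4*y^2 - y - 4) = (y - 4)*(y - 3)*(y + 4)*(y^2 - 1) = (y - 4)*(y - 3)*(y - 1)*(y + 4)*(y + 1)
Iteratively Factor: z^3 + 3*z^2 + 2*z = (z + 2)*(z^2 + z) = (z + 1)*(z + 2)*(z)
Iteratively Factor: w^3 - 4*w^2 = (w - 4)*(w^2) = w*(w - 4)*(w)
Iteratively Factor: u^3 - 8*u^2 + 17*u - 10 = (u - 2)*(u^2 - 6*u + 5) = (u - 5)*(u - 2)*(u - 1)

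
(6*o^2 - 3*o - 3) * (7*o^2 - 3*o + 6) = 42*o^4 - 39*o^3 + 24*o^2 - 9*o - 18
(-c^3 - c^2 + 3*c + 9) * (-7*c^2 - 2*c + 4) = 7*c^5 + 9*c^4 - 23*c^3 - 73*c^2 - 6*c + 36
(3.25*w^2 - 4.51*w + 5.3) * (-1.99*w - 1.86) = -6.4675*w^3 + 2.9299*w^2 - 2.1584*w - 9.858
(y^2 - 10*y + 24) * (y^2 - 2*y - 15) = y^4 - 12*y^3 + 29*y^2 + 102*y - 360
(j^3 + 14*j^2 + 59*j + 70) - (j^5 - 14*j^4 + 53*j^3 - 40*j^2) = -j^5 + 14*j^4 - 52*j^3 + 54*j^2 + 59*j + 70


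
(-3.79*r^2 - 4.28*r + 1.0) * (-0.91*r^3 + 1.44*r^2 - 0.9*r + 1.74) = 3.4489*r^5 - 1.5628*r^4 - 3.6622*r^3 - 1.3026*r^2 - 8.3472*r + 1.74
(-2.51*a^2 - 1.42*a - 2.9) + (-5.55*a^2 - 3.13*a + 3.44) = -8.06*a^2 - 4.55*a + 0.54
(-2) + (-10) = -12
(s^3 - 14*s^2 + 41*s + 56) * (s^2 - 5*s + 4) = s^5 - 19*s^4 + 115*s^3 - 205*s^2 - 116*s + 224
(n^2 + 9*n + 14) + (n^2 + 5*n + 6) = 2*n^2 + 14*n + 20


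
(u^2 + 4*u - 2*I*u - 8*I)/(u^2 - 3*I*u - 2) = (u + 4)/(u - I)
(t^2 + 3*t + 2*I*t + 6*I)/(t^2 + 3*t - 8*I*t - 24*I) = (t + 2*I)/(t - 8*I)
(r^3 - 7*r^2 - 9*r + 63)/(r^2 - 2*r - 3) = (r^2 - 4*r - 21)/(r + 1)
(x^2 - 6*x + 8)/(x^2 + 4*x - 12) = (x - 4)/(x + 6)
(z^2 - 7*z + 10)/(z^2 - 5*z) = (z - 2)/z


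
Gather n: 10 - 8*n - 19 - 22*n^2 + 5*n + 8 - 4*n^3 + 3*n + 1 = -4*n^3 - 22*n^2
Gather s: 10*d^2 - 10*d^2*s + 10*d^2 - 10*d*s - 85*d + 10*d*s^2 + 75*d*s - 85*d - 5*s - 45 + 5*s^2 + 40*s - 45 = 20*d^2 - 170*d + s^2*(10*d + 5) + s*(-10*d^2 + 65*d + 35) - 90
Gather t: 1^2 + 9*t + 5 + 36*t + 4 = 45*t + 10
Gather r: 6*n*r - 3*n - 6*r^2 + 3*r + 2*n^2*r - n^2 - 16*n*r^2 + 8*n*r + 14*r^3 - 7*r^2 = -n^2 - 3*n + 14*r^3 + r^2*(-16*n - 13) + r*(2*n^2 + 14*n + 3)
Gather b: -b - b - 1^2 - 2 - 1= -2*b - 4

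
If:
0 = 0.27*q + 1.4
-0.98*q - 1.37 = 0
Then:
No Solution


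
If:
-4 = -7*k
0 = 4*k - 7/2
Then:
No Solution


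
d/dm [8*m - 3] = 8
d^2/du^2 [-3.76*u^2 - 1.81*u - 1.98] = -7.52000000000000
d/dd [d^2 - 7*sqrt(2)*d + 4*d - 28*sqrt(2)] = 2*d - 7*sqrt(2) + 4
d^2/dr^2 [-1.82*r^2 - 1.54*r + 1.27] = -3.64000000000000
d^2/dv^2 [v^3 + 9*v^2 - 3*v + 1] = 6*v + 18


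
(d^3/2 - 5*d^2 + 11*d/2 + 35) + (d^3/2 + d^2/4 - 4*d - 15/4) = d^3 - 19*d^2/4 + 3*d/2 + 125/4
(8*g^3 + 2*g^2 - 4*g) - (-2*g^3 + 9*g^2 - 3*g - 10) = 10*g^3 - 7*g^2 - g + 10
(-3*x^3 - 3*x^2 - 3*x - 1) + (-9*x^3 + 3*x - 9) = -12*x^3 - 3*x^2 - 10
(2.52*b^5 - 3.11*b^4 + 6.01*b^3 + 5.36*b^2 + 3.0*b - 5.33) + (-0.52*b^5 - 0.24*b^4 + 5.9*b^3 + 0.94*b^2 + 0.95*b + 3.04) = 2.0*b^5 - 3.35*b^4 + 11.91*b^3 + 6.3*b^2 + 3.95*b - 2.29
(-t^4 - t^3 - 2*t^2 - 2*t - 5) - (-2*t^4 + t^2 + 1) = t^4 - t^3 - 3*t^2 - 2*t - 6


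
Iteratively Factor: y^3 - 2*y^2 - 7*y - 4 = (y - 4)*(y^2 + 2*y + 1) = (y - 4)*(y + 1)*(y + 1)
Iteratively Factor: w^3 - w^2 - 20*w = (w + 4)*(w^2 - 5*w) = (w - 5)*(w + 4)*(w)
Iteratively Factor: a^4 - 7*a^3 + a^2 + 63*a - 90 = (a - 2)*(a^3 - 5*a^2 - 9*a + 45) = (a - 3)*(a - 2)*(a^2 - 2*a - 15) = (a - 3)*(a - 2)*(a + 3)*(a - 5)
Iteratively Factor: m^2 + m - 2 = (m - 1)*(m + 2)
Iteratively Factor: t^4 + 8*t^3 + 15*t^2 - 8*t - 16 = (t - 1)*(t^3 + 9*t^2 + 24*t + 16) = (t - 1)*(t + 4)*(t^2 + 5*t + 4) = (t - 1)*(t + 4)^2*(t + 1)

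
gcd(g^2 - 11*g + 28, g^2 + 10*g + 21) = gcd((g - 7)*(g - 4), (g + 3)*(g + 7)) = 1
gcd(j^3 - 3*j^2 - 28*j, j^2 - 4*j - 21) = j - 7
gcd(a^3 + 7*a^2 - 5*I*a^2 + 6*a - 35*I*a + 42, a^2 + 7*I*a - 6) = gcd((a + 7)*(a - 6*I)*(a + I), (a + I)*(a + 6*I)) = a + I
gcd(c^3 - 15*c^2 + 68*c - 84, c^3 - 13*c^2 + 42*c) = c^2 - 13*c + 42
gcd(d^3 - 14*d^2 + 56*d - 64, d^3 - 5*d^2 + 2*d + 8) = d^2 - 6*d + 8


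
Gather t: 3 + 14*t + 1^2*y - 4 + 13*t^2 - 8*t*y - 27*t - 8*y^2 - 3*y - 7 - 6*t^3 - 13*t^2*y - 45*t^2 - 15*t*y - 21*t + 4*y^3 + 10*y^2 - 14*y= -6*t^3 + t^2*(-13*y - 32) + t*(-23*y - 34) + 4*y^3 + 2*y^2 - 16*y - 8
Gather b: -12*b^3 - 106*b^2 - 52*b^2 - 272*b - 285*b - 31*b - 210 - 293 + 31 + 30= -12*b^3 - 158*b^2 - 588*b - 442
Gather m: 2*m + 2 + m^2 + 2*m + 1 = m^2 + 4*m + 3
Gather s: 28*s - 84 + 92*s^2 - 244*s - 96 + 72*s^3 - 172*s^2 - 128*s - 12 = 72*s^3 - 80*s^2 - 344*s - 192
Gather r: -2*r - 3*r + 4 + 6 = 10 - 5*r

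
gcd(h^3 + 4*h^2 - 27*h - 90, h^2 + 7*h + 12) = h + 3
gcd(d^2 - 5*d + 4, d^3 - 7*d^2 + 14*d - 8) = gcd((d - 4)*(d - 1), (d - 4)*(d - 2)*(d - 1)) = d^2 - 5*d + 4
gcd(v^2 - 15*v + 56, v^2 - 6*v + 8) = 1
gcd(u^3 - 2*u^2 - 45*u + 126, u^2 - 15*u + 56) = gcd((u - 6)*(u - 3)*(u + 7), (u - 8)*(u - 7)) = 1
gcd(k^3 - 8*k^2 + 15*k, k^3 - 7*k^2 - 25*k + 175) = k - 5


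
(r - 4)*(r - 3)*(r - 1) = r^3 - 8*r^2 + 19*r - 12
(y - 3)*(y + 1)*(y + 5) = y^3 + 3*y^2 - 13*y - 15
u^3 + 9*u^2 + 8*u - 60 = (u - 2)*(u + 5)*(u + 6)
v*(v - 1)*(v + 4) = v^3 + 3*v^2 - 4*v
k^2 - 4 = (k - 2)*(k + 2)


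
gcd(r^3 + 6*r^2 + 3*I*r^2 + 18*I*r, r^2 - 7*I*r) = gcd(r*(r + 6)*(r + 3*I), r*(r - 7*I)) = r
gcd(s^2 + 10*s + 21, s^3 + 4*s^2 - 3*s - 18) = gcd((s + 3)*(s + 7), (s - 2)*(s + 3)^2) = s + 3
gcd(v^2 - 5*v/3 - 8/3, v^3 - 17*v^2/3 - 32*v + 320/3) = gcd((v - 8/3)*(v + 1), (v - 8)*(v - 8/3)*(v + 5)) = v - 8/3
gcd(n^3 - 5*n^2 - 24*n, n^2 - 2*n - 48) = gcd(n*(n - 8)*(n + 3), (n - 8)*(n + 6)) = n - 8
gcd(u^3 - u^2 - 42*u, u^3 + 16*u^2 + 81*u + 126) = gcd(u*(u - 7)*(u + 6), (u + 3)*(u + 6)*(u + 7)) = u + 6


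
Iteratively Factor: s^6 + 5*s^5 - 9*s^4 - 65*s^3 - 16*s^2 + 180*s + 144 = (s + 1)*(s^5 + 4*s^4 - 13*s^3 - 52*s^2 + 36*s + 144) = (s + 1)*(s + 3)*(s^4 + s^3 - 16*s^2 - 4*s + 48) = (s - 2)*(s + 1)*(s + 3)*(s^3 + 3*s^2 - 10*s - 24) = (s - 2)*(s + 1)*(s + 2)*(s + 3)*(s^2 + s - 12) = (s - 3)*(s - 2)*(s + 1)*(s + 2)*(s + 3)*(s + 4)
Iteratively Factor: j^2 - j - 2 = (j - 2)*(j + 1)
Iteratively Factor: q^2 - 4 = (q + 2)*(q - 2)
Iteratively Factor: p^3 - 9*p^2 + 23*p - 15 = (p - 3)*(p^2 - 6*p + 5) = (p - 3)*(p - 1)*(p - 5)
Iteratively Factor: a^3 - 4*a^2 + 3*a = (a - 3)*(a^2 - a) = (a - 3)*(a - 1)*(a)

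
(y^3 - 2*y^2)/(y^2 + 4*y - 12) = y^2/(y + 6)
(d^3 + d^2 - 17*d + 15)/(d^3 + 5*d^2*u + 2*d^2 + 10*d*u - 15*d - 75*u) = (d - 1)/(d + 5*u)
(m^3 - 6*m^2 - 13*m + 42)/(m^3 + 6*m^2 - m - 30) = (m - 7)/(m + 5)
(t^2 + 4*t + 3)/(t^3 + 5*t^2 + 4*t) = (t + 3)/(t*(t + 4))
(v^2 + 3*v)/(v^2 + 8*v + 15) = v/(v + 5)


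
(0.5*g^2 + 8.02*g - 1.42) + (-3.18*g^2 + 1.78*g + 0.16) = -2.68*g^2 + 9.8*g - 1.26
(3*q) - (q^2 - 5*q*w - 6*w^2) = -q^2 + 5*q*w + 3*q + 6*w^2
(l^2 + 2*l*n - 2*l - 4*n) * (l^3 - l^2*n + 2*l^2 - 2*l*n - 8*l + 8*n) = l^5 + l^4*n - 2*l^3*n^2 - 12*l^3 - 12*l^2*n + 16*l^2 + 24*l*n^2 + 16*l*n - 32*n^2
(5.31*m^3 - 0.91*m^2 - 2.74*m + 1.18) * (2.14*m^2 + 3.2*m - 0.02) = 11.3634*m^5 + 15.0446*m^4 - 8.8818*m^3 - 6.2246*m^2 + 3.8308*m - 0.0236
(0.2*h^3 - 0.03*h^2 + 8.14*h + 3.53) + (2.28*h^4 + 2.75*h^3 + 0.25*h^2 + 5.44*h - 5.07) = 2.28*h^4 + 2.95*h^3 + 0.22*h^2 + 13.58*h - 1.54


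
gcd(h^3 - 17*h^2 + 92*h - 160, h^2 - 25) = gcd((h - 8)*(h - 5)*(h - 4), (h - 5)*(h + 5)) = h - 5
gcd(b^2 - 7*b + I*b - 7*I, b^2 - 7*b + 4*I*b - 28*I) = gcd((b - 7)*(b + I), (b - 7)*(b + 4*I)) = b - 7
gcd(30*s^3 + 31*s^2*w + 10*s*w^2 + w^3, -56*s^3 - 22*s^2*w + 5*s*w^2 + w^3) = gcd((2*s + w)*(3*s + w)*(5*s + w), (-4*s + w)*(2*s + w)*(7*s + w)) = 2*s + w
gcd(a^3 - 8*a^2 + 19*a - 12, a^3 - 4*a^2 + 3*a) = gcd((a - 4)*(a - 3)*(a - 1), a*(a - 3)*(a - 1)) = a^2 - 4*a + 3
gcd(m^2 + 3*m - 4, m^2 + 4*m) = m + 4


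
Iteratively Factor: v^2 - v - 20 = (v - 5)*(v + 4)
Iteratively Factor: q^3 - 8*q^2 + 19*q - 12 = (q - 4)*(q^2 - 4*q + 3) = (q - 4)*(q - 3)*(q - 1)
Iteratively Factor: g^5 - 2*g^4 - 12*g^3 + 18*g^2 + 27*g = (g)*(g^4 - 2*g^3 - 12*g^2 + 18*g + 27) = g*(g - 3)*(g^3 + g^2 - 9*g - 9) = g*(g - 3)^2*(g^2 + 4*g + 3) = g*(g - 3)^2*(g + 3)*(g + 1)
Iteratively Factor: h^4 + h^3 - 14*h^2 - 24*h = (h - 4)*(h^3 + 5*h^2 + 6*h) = (h - 4)*(h + 2)*(h^2 + 3*h) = h*(h - 4)*(h + 2)*(h + 3)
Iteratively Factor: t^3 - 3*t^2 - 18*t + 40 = (t + 4)*(t^2 - 7*t + 10) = (t - 5)*(t + 4)*(t - 2)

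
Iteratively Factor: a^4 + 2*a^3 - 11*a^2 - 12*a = (a + 4)*(a^3 - 2*a^2 - 3*a) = (a - 3)*(a + 4)*(a^2 + a) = (a - 3)*(a + 1)*(a + 4)*(a)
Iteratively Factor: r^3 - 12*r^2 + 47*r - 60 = (r - 3)*(r^2 - 9*r + 20) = (r - 5)*(r - 3)*(r - 4)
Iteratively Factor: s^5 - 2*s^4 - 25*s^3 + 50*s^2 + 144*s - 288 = (s - 3)*(s^4 + s^3 - 22*s^2 - 16*s + 96) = (s - 3)*(s + 4)*(s^3 - 3*s^2 - 10*s + 24) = (s - 3)*(s - 2)*(s + 4)*(s^2 - s - 12) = (s - 4)*(s - 3)*(s - 2)*(s + 4)*(s + 3)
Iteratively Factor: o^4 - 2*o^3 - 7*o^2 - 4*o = (o + 1)*(o^3 - 3*o^2 - 4*o) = (o - 4)*(o + 1)*(o^2 + o) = (o - 4)*(o + 1)^2*(o)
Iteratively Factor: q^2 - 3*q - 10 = (q + 2)*(q - 5)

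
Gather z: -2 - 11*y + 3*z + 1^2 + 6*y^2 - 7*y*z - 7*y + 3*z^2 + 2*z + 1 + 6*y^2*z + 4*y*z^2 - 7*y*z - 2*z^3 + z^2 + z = 6*y^2 - 18*y - 2*z^3 + z^2*(4*y + 4) + z*(6*y^2 - 14*y + 6)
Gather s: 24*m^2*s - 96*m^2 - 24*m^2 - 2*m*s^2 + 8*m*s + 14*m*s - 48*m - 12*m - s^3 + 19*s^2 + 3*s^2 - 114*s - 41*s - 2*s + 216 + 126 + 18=-120*m^2 - 60*m - s^3 + s^2*(22 - 2*m) + s*(24*m^2 + 22*m - 157) + 360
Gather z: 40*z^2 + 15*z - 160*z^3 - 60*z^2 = -160*z^3 - 20*z^2 + 15*z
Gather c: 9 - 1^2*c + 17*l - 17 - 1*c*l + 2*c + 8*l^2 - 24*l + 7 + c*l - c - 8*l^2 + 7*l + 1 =0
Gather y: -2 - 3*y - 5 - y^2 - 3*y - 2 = -y^2 - 6*y - 9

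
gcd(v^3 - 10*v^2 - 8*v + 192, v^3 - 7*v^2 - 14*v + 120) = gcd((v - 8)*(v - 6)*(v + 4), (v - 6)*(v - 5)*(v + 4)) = v^2 - 2*v - 24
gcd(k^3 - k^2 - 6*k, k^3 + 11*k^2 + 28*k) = k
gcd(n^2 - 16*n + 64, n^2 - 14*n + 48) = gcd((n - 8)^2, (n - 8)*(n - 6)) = n - 8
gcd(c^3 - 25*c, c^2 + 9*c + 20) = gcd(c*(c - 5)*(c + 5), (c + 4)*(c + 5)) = c + 5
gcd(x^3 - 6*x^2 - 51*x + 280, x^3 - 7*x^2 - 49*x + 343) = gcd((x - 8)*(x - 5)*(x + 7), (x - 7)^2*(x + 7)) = x + 7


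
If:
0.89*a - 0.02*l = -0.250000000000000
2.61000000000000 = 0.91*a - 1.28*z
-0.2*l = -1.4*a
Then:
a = -0.33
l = -2.33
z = -2.28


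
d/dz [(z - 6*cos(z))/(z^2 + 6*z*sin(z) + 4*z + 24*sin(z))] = (-6*sqrt(2)*z^2*cos(z + pi/4) - z^2 + 24*z*sin(z) - 12*z*cos(z) + 36*z + 18*sin(2*z) + 24*sqrt(2)*sin(z + pi/4) + 144)/((z + 4)^2*(z + 6*sin(z))^2)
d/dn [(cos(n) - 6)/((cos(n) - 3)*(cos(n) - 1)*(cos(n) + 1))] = (75*cos(n) - 21*cos(2*n) + cos(3*n) - 15)/(2*(cos(n) - 3)^2*sin(n)^3)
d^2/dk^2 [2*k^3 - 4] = 12*k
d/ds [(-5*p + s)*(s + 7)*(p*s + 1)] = -p*(5*p - s)*(s + 7) - (5*p - s)*(p*s + 1) + (s + 7)*(p*s + 1)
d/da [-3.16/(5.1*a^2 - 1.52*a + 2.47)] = (32.232*a - 4.8032)/(5.1*a^2 - 1.52*a + 2.47)^2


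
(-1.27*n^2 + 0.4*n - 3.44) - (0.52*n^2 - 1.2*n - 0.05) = -1.79*n^2 + 1.6*n - 3.39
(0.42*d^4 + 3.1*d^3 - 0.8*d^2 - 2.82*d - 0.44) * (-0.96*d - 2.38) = -0.4032*d^5 - 3.9756*d^4 - 6.61*d^3 + 4.6112*d^2 + 7.134*d + 1.0472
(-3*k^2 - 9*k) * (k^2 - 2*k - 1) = -3*k^4 - 3*k^3 + 21*k^2 + 9*k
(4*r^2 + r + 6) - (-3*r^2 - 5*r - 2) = 7*r^2 + 6*r + 8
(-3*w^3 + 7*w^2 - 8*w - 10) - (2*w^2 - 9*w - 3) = -3*w^3 + 5*w^2 + w - 7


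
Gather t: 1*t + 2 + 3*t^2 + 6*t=3*t^2 + 7*t + 2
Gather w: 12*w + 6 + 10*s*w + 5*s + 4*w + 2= 5*s + w*(10*s + 16) + 8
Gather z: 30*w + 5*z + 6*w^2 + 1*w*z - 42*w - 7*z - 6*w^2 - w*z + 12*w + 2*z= 0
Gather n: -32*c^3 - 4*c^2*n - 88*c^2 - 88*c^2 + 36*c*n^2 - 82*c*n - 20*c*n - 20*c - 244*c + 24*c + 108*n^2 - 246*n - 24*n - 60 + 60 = -32*c^3 - 176*c^2 - 240*c + n^2*(36*c + 108) + n*(-4*c^2 - 102*c - 270)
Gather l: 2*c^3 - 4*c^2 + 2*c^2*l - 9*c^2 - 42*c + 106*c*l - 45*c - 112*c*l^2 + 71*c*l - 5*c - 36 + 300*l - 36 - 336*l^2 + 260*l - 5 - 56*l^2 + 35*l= 2*c^3 - 13*c^2 - 92*c + l^2*(-112*c - 392) + l*(2*c^2 + 177*c + 595) - 77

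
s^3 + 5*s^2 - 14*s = s*(s - 2)*(s + 7)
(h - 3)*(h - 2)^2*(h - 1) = h^4 - 8*h^3 + 23*h^2 - 28*h + 12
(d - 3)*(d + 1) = d^2 - 2*d - 3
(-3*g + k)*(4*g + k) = -12*g^2 + g*k + k^2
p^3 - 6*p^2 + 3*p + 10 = (p - 5)*(p - 2)*(p + 1)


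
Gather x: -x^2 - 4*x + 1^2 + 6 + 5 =-x^2 - 4*x + 12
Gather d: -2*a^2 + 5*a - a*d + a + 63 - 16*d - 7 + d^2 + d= -2*a^2 + 6*a + d^2 + d*(-a - 15) + 56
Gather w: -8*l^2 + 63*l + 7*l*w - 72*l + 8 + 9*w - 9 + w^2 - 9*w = -8*l^2 + 7*l*w - 9*l + w^2 - 1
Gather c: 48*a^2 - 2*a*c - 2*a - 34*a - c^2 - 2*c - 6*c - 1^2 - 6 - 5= 48*a^2 - 36*a - c^2 + c*(-2*a - 8) - 12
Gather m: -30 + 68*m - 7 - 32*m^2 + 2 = -32*m^2 + 68*m - 35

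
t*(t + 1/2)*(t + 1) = t^3 + 3*t^2/2 + t/2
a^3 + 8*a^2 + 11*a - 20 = (a - 1)*(a + 4)*(a + 5)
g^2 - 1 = (g - 1)*(g + 1)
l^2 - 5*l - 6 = (l - 6)*(l + 1)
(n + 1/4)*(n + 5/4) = n^2 + 3*n/2 + 5/16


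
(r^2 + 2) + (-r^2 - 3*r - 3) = -3*r - 1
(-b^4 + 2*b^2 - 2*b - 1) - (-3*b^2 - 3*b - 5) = -b^4 + 5*b^2 + b + 4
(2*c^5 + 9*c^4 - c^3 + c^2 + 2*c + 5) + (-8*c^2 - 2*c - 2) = 2*c^5 + 9*c^4 - c^3 - 7*c^2 + 3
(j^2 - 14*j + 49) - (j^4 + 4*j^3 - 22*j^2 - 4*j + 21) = -j^4 - 4*j^3 + 23*j^2 - 10*j + 28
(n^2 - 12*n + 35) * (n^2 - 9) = n^4 - 12*n^3 + 26*n^2 + 108*n - 315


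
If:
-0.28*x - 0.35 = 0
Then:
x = -1.25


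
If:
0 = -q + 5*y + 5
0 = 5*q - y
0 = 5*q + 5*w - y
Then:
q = -5/24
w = 0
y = -25/24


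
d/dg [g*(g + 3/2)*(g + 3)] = 3*g^2 + 9*g + 9/2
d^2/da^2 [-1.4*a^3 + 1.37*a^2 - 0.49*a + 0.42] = 2.74 - 8.4*a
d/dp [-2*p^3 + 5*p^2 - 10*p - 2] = -6*p^2 + 10*p - 10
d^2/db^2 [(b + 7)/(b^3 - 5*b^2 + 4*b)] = 2*(3*b^5 + 27*b^4 - 259*b^3 + 609*b^2 - 420*b + 112)/(b^3*(b^6 - 15*b^5 + 87*b^4 - 245*b^3 + 348*b^2 - 240*b + 64))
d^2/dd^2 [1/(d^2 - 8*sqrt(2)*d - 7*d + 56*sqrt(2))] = 2*(-d^2 + 7*d + 8*sqrt(2)*d + (-2*d + 7 + 8*sqrt(2))^2 - 56*sqrt(2))/(d^2 - 8*sqrt(2)*d - 7*d + 56*sqrt(2))^3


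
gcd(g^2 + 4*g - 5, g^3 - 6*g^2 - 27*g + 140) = g + 5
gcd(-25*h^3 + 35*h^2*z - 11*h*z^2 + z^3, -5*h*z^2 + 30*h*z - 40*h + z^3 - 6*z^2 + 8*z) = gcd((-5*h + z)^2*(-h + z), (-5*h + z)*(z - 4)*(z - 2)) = -5*h + z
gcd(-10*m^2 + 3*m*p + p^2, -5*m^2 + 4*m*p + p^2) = 5*m + p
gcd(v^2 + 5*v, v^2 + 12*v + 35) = v + 5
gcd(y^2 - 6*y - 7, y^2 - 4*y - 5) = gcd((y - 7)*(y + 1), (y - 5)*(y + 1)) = y + 1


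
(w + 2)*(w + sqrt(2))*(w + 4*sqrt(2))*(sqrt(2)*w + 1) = sqrt(2)*w^4 + 2*sqrt(2)*w^3 + 11*w^3 + 13*sqrt(2)*w^2 + 22*w^2 + 8*w + 26*sqrt(2)*w + 16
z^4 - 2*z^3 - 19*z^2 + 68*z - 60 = (z - 3)*(z - 2)^2*(z + 5)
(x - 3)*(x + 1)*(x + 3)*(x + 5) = x^4 + 6*x^3 - 4*x^2 - 54*x - 45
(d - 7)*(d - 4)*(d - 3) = d^3 - 14*d^2 + 61*d - 84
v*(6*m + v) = 6*m*v + v^2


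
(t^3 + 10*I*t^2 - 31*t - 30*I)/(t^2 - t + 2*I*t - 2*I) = (t^2 + 8*I*t - 15)/(t - 1)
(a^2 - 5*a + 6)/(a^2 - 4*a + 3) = (a - 2)/(a - 1)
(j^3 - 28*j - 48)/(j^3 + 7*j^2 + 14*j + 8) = (j - 6)/(j + 1)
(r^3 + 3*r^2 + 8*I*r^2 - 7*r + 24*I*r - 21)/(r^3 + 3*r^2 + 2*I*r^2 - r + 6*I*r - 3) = (r + 7*I)/(r + I)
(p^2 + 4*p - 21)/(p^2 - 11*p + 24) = (p + 7)/(p - 8)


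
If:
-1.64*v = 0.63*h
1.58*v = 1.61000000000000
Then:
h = -2.65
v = 1.02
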